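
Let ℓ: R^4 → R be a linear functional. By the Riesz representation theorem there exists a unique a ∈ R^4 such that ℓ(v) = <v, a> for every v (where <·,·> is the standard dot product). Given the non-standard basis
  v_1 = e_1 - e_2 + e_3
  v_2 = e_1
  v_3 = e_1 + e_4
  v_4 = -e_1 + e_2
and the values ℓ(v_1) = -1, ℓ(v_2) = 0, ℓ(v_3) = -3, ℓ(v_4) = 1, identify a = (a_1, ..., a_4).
a = (0, 1, 0, -3)

Write a = (a_1, ..., a_4) in the standard basis. For each basis vector v_i, ℓ(v_i) = <v_i, a> is a linear equation in the a_j's. Collect the n equations into a matrix system V a = ℓ, where row i of V is v_i (expressed in the standard basis). Since V is invertible (lower-triangular with 1s on the diagonal, up to permutation), solve by back-substitution:
  V =
[[1, -1, 1, 0],
 [1, 0, 0, 0],
 [1, 0, 0, 1],
 [-1, 1, 0, 0]]
  V a = (-1, 0, -3, 1)
Solving gives a = (0, 1, 0, -3).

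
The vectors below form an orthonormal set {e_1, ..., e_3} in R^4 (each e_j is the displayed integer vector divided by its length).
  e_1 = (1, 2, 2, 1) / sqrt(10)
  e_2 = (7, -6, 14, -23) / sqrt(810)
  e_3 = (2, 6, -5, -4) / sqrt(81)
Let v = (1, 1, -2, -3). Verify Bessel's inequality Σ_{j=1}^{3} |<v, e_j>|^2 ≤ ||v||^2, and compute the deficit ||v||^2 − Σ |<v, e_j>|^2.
Σ |<v, e_j>|^2 = 134/9; ||v||^2 = 15; deficit = 1/9

Write each e_j = u_j / sqrt(<u_j, u_j>) where u_j is the displayed integer vector. Then <v, e_j> = <v, u_j> / sqrt(<u_j, u_j>), so |<v, e_j>|^2 = <v, u_j>^2 / <u_j, u_j>.
Coefficients: <v, e_1> = -4/sqrt(10), <v, e_2> = 42/sqrt(810), <v, e_3> = 30/sqrt(81).
Square and sum: Σ |<v, e_j>|^2 = 134/9.
Compute ||v||^2 = v·v = 15.
Deficit = 15 − 134/9 = 1/9 ≥ 0, confirming Bessel's inequality. (The deficit equals ||v − Σ <v,e_j> e_j||^2, the squared distance from v to span{e_j}.)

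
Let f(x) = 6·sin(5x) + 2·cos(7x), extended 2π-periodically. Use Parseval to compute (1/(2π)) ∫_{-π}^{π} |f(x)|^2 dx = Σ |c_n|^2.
Σ |c_n|^2 = 20

Expand |f|^2 and use orthogonality of {sin(nx), cos(mx)} on [-π, π]:
  ∫_{-π}^{π} sin(nx)^2 dx = π, ∫ cos(mx)^2 dx = π, and cross terms integrate to 0.
So ∫_{-π}^{π} f(x)^2 dx = 6^2 · π + 2^2 · π = (36 + 4)π.
Divide by 2π: (36 + 4)/2 = 20.
By Parseval, this equals Σ |c_n|^2.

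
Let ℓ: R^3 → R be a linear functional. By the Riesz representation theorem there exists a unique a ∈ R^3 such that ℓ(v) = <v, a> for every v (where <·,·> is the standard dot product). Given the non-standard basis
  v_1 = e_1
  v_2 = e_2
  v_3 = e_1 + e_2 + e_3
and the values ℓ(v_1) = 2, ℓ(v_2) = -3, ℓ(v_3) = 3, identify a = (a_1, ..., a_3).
a = (2, -3, 4)

Write a = (a_1, ..., a_3) in the standard basis. For each basis vector v_i, ℓ(v_i) = <v_i, a> is a linear equation in the a_j's. Collect the n equations into a matrix system V a = ℓ, where row i of V is v_i (expressed in the standard basis). Since V is invertible (lower-triangular with 1s on the diagonal, up to permutation), solve by back-substitution:
  V =
[[1, 0, 0],
 [0, 1, 0],
 [1, 1, 1]]
  V a = (2, -3, 3)
Solving gives a = (2, -3, 4).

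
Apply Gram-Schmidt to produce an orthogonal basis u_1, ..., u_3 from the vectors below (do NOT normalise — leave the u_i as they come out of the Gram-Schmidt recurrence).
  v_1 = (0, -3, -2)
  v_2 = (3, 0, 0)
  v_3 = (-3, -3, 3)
Orthogonal basis:
  u_1 = (0, -3, -2)
  u_2 = (3, 0, 0)
  u_3 = (0, -30/13, 45/13)

Apply the Gram-Schmidt recurrence
  u_1 = v_1
  u_i = v_i − Σ_{j<i} ((v_i · u_j) / (u_j · u_j)) · u_j.

Step by step this gives:
  u_1 = (0, -3, -2)
  u_2 = (3, 0, 0)
  u_3 = (0, -30/13, 45/13)

Orthogonality check:
  u_2 · u_1 = 0 (should be 0)
  u_3 · u_1 = 0 (should be 0)
  u_3 · u_2 = 0 (should be 0)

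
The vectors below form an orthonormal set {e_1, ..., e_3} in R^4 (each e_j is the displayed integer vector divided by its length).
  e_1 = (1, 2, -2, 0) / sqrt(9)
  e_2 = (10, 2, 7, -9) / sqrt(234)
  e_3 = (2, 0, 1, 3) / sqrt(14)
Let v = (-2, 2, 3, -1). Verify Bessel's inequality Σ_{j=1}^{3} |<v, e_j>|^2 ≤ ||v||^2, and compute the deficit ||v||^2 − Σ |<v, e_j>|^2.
Σ |<v, e_j>|^2 = 342/91; ||v||^2 = 18; deficit = 1296/91

Write each e_j = u_j / sqrt(<u_j, u_j>) where u_j is the displayed integer vector. Then <v, e_j> = <v, u_j> / sqrt(<u_j, u_j>), so |<v, e_j>|^2 = <v, u_j>^2 / <u_j, u_j>.
Coefficients: <v, e_1> = -4/sqrt(9), <v, e_2> = 14/sqrt(234), <v, e_3> = -4/sqrt(14).
Square and sum: Σ |<v, e_j>|^2 = 342/91.
Compute ||v||^2 = v·v = 18.
Deficit = 18 − 342/91 = 1296/91 ≥ 0, confirming Bessel's inequality. (The deficit equals ||v − Σ <v,e_j> e_j||^2, the squared distance from v to span{e_j}.)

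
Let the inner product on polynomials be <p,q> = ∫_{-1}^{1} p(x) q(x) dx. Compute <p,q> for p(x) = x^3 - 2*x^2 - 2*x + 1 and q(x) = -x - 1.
<p,q> = 4/15

Expand the product: p(x)·q(x) = -x^4 + x^3 + 4*x^2 + x - 1.
∫_{-1}^{1} of each monomial x^k gives [2/(k+1) if k even, 0 if k odd]. Integrating term-by-term (or equivalently evaluating the antiderivative F(x) = -x^5/5 + x^4/4 + 4*x^3/3 + x^2/2 - x at the endpoints):
  F(1) − F(−1) = 53/60 − (37/60) = 4/15.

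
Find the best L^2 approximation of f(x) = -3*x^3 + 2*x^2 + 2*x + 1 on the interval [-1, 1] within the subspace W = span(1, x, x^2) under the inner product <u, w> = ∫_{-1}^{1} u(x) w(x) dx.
g(x) = 2*x^2 + x/5 + 1

The best approximation g ∈ W is the orthogonal projection of f onto W. Writing g = a_0 + a_1 x + a_2 x^2, the coefficients solve the normal equations G · a = b where
  G_{ij} = <φ_i, φ_j> and b_i = <f, φ_i>, with φ_0 = 1, φ_1 = x, φ_2 = x^2.
G =
  [2, 0, 2/3]
  [0, 2/3, 0]
  [2/3, 0, 2/5],
b = (10/3, 2/15, 22/15).
Solving gives a_0 = 1, a_1 = 1/5, a_2 = 2, so
  g(x) = 2*x^2 + x/5 + 1.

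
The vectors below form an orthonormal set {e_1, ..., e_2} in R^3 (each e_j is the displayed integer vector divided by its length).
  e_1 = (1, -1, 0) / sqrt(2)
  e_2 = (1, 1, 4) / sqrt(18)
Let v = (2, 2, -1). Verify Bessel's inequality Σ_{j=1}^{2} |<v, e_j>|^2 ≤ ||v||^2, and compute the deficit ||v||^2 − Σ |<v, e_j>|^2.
Σ |<v, e_j>|^2 = 0; ||v||^2 = 9; deficit = 9

Write each e_j = u_j / sqrt(<u_j, u_j>) where u_j is the displayed integer vector. Then <v, e_j> = <v, u_j> / sqrt(<u_j, u_j>), so |<v, e_j>|^2 = <v, u_j>^2 / <u_j, u_j>.
Coefficients: <v, e_1> = 0/sqrt(2), <v, e_2> = 0/sqrt(18).
Square and sum: Σ |<v, e_j>|^2 = 0.
Compute ||v||^2 = v·v = 9.
Deficit = 9 − 0 = 9 ≥ 0, confirming Bessel's inequality. (The deficit equals ||v − Σ <v,e_j> e_j||^2, the squared distance from v to span{e_j}.)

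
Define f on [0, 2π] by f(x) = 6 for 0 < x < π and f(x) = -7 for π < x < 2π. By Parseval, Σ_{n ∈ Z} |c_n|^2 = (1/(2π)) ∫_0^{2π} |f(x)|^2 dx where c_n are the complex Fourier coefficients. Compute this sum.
Σ |c_n|^2 = 85/2

Parseval equates the L^2 energy of f (normalised by 1/(2π)) with the ℓ^2 sum of its Fourier coefficients: (1/(2π)) ∫_0^{2π} |f|^2 = Σ |c_n|^2.
Compute the left side: (1/(2π)) [∫_0^π 6^2 dx + ∫_π^{2π} (-7)^2 dx] = (1/(2π)) · (36π + 49π) = (36 + 49)/2 = 85/2.
So Σ_{n ∈ Z} |c_n|^2 = 85/2.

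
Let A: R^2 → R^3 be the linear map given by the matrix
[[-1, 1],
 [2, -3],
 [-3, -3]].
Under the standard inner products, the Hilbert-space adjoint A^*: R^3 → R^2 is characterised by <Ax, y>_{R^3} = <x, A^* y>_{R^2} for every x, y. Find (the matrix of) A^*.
A^* = A^T =
[[-1, 2, -3],
 [1, -3, -3]]

For real matrices with standard dot products, the defining identity <Ax, y> = <x, A^* y> gives (Ax)^T y = x^T (A^*) y, i.e. x^T A^T y = x^T (A^*) y. Since this holds for all x, y, we must have A^* = A^T. Therefore
A^* =
[[-1, 2, -3],
 [1, -3, -3]].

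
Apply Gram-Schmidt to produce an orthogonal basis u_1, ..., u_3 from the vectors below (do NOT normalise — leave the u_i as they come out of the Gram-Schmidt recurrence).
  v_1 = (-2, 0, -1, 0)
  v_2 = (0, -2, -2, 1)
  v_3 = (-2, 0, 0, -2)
Orthogonal basis:
  u_1 = (-2, 0, -1, 0)
  u_2 = (4/5, -2, -8/5, 1)
  u_3 = (-2/41, -36/41, 4/41, -64/41)

Apply the Gram-Schmidt recurrence
  u_1 = v_1
  u_i = v_i − Σ_{j<i} ((v_i · u_j) / (u_j · u_j)) · u_j.

Step by step this gives:
  u_1 = (-2, 0, -1, 0)
  u_2 = (4/5, -2, -8/5, 1)
  u_3 = (-2/41, -36/41, 4/41, -64/41)

Orthogonality check:
  u_2 · u_1 = 0 (should be 0)
  u_3 · u_1 = 0 (should be 0)
  u_3 · u_2 = 0 (should be 0)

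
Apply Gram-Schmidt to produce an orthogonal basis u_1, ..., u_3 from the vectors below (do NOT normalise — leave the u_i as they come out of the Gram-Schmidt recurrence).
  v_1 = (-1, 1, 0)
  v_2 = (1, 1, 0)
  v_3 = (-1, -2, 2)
Orthogonal basis:
  u_1 = (-1, 1, 0)
  u_2 = (1, 1, 0)
  u_3 = (0, 0, 2)

Apply the Gram-Schmidt recurrence
  u_1 = v_1
  u_i = v_i − Σ_{j<i} ((v_i · u_j) / (u_j · u_j)) · u_j.

Step by step this gives:
  u_1 = (-1, 1, 0)
  u_2 = (1, 1, 0)
  u_3 = (0, 0, 2)

Orthogonality check:
  u_2 · u_1 = 0 (should be 0)
  u_3 · u_1 = 0 (should be 0)
  u_3 · u_2 = 0 (should be 0)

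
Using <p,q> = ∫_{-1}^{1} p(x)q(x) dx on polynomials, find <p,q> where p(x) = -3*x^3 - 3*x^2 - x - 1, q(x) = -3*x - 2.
<p,q> = 68/5

Expand the product: p(x)·q(x) = 9*x^4 + 15*x^3 + 9*x^2 + 5*x + 2.
∫_{-1}^{1} of each monomial x^k gives [2/(k+1) if k even, 0 if k odd]. Integrating term-by-term (or equivalently evaluating the antiderivative F(x) = 9*x^5/5 + 15*x^4/4 + 3*x^3 + 5*x^2/2 + 2*x at the endpoints):
  F(1) − F(−1) = 261/20 − (-11/20) = 68/5.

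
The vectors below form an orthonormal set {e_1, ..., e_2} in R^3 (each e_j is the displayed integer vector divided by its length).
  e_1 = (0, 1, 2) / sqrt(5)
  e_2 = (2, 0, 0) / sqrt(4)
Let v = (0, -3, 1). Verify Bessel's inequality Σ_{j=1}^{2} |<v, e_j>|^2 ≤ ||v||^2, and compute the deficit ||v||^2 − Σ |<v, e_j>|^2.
Σ |<v, e_j>|^2 = 1/5; ||v||^2 = 10; deficit = 49/5

Write each e_j = u_j / sqrt(<u_j, u_j>) where u_j is the displayed integer vector. Then <v, e_j> = <v, u_j> / sqrt(<u_j, u_j>), so |<v, e_j>|^2 = <v, u_j>^2 / <u_j, u_j>.
Coefficients: <v, e_1> = -1/sqrt(5), <v, e_2> = 0/sqrt(4).
Square and sum: Σ |<v, e_j>|^2 = 1/5.
Compute ||v||^2 = v·v = 10.
Deficit = 10 − 1/5 = 49/5 ≥ 0, confirming Bessel's inequality. (The deficit equals ||v − Σ <v,e_j> e_j||^2, the squared distance from v to span{e_j}.)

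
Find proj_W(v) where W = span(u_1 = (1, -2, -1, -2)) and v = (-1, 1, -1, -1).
proj_W(v) = (0, 0, 0, 0)

Set up U = [u_1 | ... | u_1] ∈ R^(4×1). The projector onto W = col(U) is P = U (U^T U)^(-1) U^T.
Compute U^T U =
  [10],
and U^T v = (0).
Solve U^T U · c = U^T v for the coefficients: c = (0). The projection is proj_W(v) = U c.
Check: (v - proj_W(v)) · u_1 = 0  (should be 0).
Result: proj_W(v) = (0, 0, 0, 0).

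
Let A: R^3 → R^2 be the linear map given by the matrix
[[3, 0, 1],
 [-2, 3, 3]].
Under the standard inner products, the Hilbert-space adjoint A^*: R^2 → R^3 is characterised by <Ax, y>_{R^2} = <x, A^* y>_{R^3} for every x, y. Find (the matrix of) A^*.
A^* = A^T =
[[3, -2],
 [0, 3],
 [1, 3]]

For real matrices with standard dot products, the defining identity <Ax, y> = <x, A^* y> gives (Ax)^T y = x^T (A^*) y, i.e. x^T A^T y = x^T (A^*) y. Since this holds for all x, y, we must have A^* = A^T. Therefore
A^* =
[[3, -2],
 [0, 3],
 [1, 3]].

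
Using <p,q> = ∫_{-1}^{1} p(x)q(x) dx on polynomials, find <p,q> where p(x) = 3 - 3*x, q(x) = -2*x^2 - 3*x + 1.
<p,q> = 8

Expand the product: p(x)·q(x) = 6*x^3 + 3*x^2 - 12*x + 3.
∫_{-1}^{1} of each monomial x^k gives [2/(k+1) if k even, 0 if k odd]. Integrating term-by-term (or equivalently evaluating the antiderivative F(x) = 3*x^4/2 + x^3 - 6*x^2 + 3*x at the endpoints):
  F(1) − F(−1) = -1/2 − (-17/2) = 8.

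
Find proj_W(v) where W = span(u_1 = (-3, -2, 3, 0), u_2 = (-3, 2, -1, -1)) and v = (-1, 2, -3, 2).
proj_W(v) = (-45/163, 362/163, -347/163, -98/163)

Set up U = [u_1 | ... | u_2] ∈ R^(4×2). The projector onto W = col(U) is P = U (U^T U)^(-1) U^T.
Compute U^T U =
  [22, 2]
  [2, 15],
and U^T v = (-10, 8).
Solve U^T U · c = U^T v for the coefficients: c = (-83/163, 98/163). The projection is proj_W(v) = U c.
Check: (v - proj_W(v)) · u_1 = 0  (should be 0).
Check: (v - proj_W(v)) · u_2 = 0  (should be 0).
Result: proj_W(v) = (-45/163, 362/163, -347/163, -98/163).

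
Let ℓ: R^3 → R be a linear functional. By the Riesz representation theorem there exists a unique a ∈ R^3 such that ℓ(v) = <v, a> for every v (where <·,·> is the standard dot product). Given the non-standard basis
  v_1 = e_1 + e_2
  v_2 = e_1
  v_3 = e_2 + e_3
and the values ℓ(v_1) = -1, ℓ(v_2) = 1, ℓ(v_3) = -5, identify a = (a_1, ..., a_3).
a = (1, -2, -3)

Write a = (a_1, ..., a_3) in the standard basis. For each basis vector v_i, ℓ(v_i) = <v_i, a> is a linear equation in the a_j's. Collect the n equations into a matrix system V a = ℓ, where row i of V is v_i (expressed in the standard basis). Since V is invertible (lower-triangular with 1s on the diagonal, up to permutation), solve by back-substitution:
  V =
[[1, 1, 0],
 [1, 0, 0],
 [0, 1, 1]]
  V a = (-1, 1, -5)
Solving gives a = (1, -2, -3).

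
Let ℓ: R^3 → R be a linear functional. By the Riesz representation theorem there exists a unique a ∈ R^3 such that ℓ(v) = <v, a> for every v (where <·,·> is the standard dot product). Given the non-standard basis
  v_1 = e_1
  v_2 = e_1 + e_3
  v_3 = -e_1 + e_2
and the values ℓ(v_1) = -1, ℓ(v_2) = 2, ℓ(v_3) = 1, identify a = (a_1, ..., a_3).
a = (-1, 0, 3)

Write a = (a_1, ..., a_3) in the standard basis. For each basis vector v_i, ℓ(v_i) = <v_i, a> is a linear equation in the a_j's. Collect the n equations into a matrix system V a = ℓ, where row i of V is v_i (expressed in the standard basis). Since V is invertible (lower-triangular with 1s on the diagonal, up to permutation), solve by back-substitution:
  V =
[[1, 0, 0],
 [1, 0, 1],
 [-1, 1, 0]]
  V a = (-1, 2, 1)
Solving gives a = (-1, 0, 3).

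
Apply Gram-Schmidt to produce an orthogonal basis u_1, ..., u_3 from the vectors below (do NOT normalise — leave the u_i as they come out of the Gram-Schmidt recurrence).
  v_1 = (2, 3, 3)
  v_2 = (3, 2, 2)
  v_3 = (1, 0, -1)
Orthogonal basis:
  u_1 = (2, 3, 3)
  u_2 = (15/11, -5/11, -5/11)
  u_3 = (0, 1/2, -1/2)

Apply the Gram-Schmidt recurrence
  u_1 = v_1
  u_i = v_i − Σ_{j<i} ((v_i · u_j) / (u_j · u_j)) · u_j.

Step by step this gives:
  u_1 = (2, 3, 3)
  u_2 = (15/11, -5/11, -5/11)
  u_3 = (0, 1/2, -1/2)

Orthogonality check:
  u_2 · u_1 = 0 (should be 0)
  u_3 · u_1 = 0 (should be 0)
  u_3 · u_2 = 0 (should be 0)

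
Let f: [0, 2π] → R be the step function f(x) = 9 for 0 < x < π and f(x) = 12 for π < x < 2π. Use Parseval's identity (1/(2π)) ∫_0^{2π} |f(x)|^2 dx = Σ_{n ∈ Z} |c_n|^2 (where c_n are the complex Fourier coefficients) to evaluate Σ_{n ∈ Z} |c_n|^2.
Σ |c_n|^2 = 225/2

Parseval equates the L^2 energy of f (normalised by 1/(2π)) with the ℓ^2 sum of its Fourier coefficients: (1/(2π)) ∫_0^{2π} |f|^2 = Σ |c_n|^2.
Compute the left side: (1/(2π)) [∫_0^π 9^2 dx + ∫_π^{2π} 12^2 dx] = (1/(2π)) · (81π + 144π) = (81 + 144)/2 = 225/2.
So Σ_{n ∈ Z} |c_n|^2 = 225/2.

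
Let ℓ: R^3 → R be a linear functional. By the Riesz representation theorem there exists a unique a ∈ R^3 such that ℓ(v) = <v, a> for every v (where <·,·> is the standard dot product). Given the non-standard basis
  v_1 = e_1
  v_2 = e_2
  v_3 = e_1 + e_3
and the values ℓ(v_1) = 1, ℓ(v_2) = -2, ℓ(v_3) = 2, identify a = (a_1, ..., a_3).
a = (1, -2, 1)

Write a = (a_1, ..., a_3) in the standard basis. For each basis vector v_i, ℓ(v_i) = <v_i, a> is a linear equation in the a_j's. Collect the n equations into a matrix system V a = ℓ, where row i of V is v_i (expressed in the standard basis). Since V is invertible (lower-triangular with 1s on the diagonal, up to permutation), solve by back-substitution:
  V =
[[1, 0, 0],
 [0, 1, 0],
 [1, 0, 1]]
  V a = (1, -2, 2)
Solving gives a = (1, -2, 1).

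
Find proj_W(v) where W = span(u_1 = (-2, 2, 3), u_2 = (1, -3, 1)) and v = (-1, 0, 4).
proj_W(v) = (-217/162, -25/162, 314/81)

Set up U = [u_1 | ... | u_2] ∈ R^(3×2). The projector onto W = col(U) is P = U (U^T U)^(-1) U^T.
Compute U^T U =
  [17, -5]
  [-5, 11],
and U^T v = (14, 3).
Solve U^T U · c = U^T v for the coefficients: c = (169/162, 121/162). The projection is proj_W(v) = U c.
Check: (v - proj_W(v)) · u_1 = 0  (should be 0).
Check: (v - proj_W(v)) · u_2 = 0  (should be 0).
Result: proj_W(v) = (-217/162, -25/162, 314/81).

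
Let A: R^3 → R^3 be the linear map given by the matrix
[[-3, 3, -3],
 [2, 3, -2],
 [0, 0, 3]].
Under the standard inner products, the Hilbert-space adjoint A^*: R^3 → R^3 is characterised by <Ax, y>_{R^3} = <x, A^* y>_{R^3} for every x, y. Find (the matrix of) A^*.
A^* = A^T =
[[-3, 2, 0],
 [3, 3, 0],
 [-3, -2, 3]]

For real matrices with standard dot products, the defining identity <Ax, y> = <x, A^* y> gives (Ax)^T y = x^T (A^*) y, i.e. x^T A^T y = x^T (A^*) y. Since this holds for all x, y, we must have A^* = A^T. Therefore
A^* =
[[-3, 2, 0],
 [3, 3, 0],
 [-3, -2, 3]].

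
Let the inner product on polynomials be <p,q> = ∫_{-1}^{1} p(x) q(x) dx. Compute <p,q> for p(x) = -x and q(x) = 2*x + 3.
<p,q> = -4/3

Expand the product: p(x)·q(x) = -2*x^2 - 3*x.
∫_{-1}^{1} of each monomial x^k gives [2/(k+1) if k even, 0 if k odd]. Integrating term-by-term (or equivalently evaluating the antiderivative F(x) = -2*x^3/3 - 3*x^2/2 at the endpoints):
  F(1) − F(−1) = -13/6 − (-5/6) = -4/3.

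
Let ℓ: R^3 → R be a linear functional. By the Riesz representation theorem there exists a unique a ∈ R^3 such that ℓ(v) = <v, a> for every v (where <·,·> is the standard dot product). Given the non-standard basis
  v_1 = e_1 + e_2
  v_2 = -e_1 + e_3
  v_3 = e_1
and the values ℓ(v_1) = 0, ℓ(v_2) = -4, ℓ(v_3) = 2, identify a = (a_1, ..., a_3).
a = (2, -2, -2)

Write a = (a_1, ..., a_3) in the standard basis. For each basis vector v_i, ℓ(v_i) = <v_i, a> is a linear equation in the a_j's. Collect the n equations into a matrix system V a = ℓ, where row i of V is v_i (expressed in the standard basis). Since V is invertible (lower-triangular with 1s on the diagonal, up to permutation), solve by back-substitution:
  V =
[[1, 1, 0],
 [-1, 0, 1],
 [1, 0, 0]]
  V a = (0, -4, 2)
Solving gives a = (2, -2, -2).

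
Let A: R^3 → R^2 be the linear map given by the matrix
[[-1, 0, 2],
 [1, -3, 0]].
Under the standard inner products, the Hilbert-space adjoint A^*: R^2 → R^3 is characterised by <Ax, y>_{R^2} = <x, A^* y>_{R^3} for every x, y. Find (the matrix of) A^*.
A^* = A^T =
[[-1, 1],
 [0, -3],
 [2, 0]]

For real matrices with standard dot products, the defining identity <Ax, y> = <x, A^* y> gives (Ax)^T y = x^T (A^*) y, i.e. x^T A^T y = x^T (A^*) y. Since this holds for all x, y, we must have A^* = A^T. Therefore
A^* =
[[-1, 1],
 [0, -3],
 [2, 0]].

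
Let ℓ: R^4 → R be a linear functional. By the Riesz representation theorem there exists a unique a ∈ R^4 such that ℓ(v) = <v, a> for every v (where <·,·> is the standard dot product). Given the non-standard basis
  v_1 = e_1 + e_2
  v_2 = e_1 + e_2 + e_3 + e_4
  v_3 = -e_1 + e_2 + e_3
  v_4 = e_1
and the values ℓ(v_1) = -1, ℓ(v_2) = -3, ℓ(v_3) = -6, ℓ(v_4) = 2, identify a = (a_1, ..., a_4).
a = (2, -3, -1, -1)

Write a = (a_1, ..., a_4) in the standard basis. For each basis vector v_i, ℓ(v_i) = <v_i, a> is a linear equation in the a_j's. Collect the n equations into a matrix system V a = ℓ, where row i of V is v_i (expressed in the standard basis). Since V is invertible (lower-triangular with 1s on the diagonal, up to permutation), solve by back-substitution:
  V =
[[1, 1, 0, 0],
 [1, 1, 1, 1],
 [-1, 1, 1, 0],
 [1, 0, 0, 0]]
  V a = (-1, -3, -6, 2)
Solving gives a = (2, -3, -1, -1).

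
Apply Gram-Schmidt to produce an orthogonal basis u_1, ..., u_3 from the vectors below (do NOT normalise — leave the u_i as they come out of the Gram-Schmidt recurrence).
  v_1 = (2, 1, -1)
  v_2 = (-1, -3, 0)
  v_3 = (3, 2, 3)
Orthogonal basis:
  u_1 = (2, 1, -1)
  u_2 = (2/3, -13/6, -5/6)
  u_3 = (66/35, -22/35, 22/7)

Apply the Gram-Schmidt recurrence
  u_1 = v_1
  u_i = v_i − Σ_{j<i} ((v_i · u_j) / (u_j · u_j)) · u_j.

Step by step this gives:
  u_1 = (2, 1, -1)
  u_2 = (2/3, -13/6, -5/6)
  u_3 = (66/35, -22/35, 22/7)

Orthogonality check:
  u_2 · u_1 = 0 (should be 0)
  u_3 · u_1 = 0 (should be 0)
  u_3 · u_2 = 0 (should be 0)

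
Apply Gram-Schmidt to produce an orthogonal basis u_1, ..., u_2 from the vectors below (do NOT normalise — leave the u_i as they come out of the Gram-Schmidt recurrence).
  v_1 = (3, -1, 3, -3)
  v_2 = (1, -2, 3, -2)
Orthogonal basis:
  u_1 = (3, -1, 3, -3)
  u_2 = (-8/7, -9/7, 6/7, 1/7)

Apply the Gram-Schmidt recurrence
  u_1 = v_1
  u_i = v_i − Σ_{j<i} ((v_i · u_j) / (u_j · u_j)) · u_j.

Step by step this gives:
  u_1 = (3, -1, 3, -3)
  u_2 = (-8/7, -9/7, 6/7, 1/7)

Orthogonality check:
  u_2 · u_1 = 0 (should be 0)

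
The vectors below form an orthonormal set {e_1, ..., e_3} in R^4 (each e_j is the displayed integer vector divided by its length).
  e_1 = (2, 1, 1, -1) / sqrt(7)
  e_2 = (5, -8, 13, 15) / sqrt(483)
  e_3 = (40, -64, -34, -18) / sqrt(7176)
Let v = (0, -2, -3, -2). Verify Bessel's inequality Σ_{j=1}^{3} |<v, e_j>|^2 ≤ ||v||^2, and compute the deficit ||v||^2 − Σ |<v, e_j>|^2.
Σ |<v, e_j>|^2 = 441/26; ||v||^2 = 17; deficit = 1/26

Write each e_j = u_j / sqrt(<u_j, u_j>) where u_j is the displayed integer vector. Then <v, e_j> = <v, u_j> / sqrt(<u_j, u_j>), so |<v, e_j>|^2 = <v, u_j>^2 / <u_j, u_j>.
Coefficients: <v, e_1> = -3/sqrt(7), <v, e_2> = -53/sqrt(483), <v, e_3> = 266/sqrt(7176).
Square and sum: Σ |<v, e_j>|^2 = 441/26.
Compute ||v||^2 = v·v = 17.
Deficit = 17 − 441/26 = 1/26 ≥ 0, confirming Bessel's inequality. (The deficit equals ||v − Σ <v,e_j> e_j||^2, the squared distance from v to span{e_j}.)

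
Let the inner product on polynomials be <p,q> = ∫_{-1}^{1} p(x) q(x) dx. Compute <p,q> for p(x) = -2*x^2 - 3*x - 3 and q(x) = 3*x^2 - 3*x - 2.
<p,q> = 184/15

Expand the product: p(x)·q(x) = -6*x^4 - 3*x^3 + 4*x^2 + 15*x + 6.
∫_{-1}^{1} of each monomial x^k gives [2/(k+1) if k even, 0 if k odd]. Integrating term-by-term (or equivalently evaluating the antiderivative F(x) = -6*x^5/5 - 3*x^4/4 + 4*x^3/3 + 15*x^2/2 + 6*x at the endpoints):
  F(1) − F(−1) = 773/60 − (37/60) = 184/15.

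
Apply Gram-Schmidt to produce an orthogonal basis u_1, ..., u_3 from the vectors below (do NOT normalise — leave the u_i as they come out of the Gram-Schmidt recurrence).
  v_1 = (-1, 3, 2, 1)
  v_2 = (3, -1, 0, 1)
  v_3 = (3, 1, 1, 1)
Orthogonal basis:
  u_1 = (-1, 3, 2, 1)
  u_2 = (8/3, 0, 2/3, 4/3)
  u_3 = (12/35, 2/5, -4/35, -22/35)

Apply the Gram-Schmidt recurrence
  u_1 = v_1
  u_i = v_i − Σ_{j<i} ((v_i · u_j) / (u_j · u_j)) · u_j.

Step by step this gives:
  u_1 = (-1, 3, 2, 1)
  u_2 = (8/3, 0, 2/3, 4/3)
  u_3 = (12/35, 2/5, -4/35, -22/35)

Orthogonality check:
  u_2 · u_1 = 0 (should be 0)
  u_3 · u_1 = 0 (should be 0)
  u_3 · u_2 = 0 (should be 0)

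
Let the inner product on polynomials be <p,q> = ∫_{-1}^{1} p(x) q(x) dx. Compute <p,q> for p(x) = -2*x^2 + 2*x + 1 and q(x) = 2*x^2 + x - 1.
<p,q> = 2/5

Expand the product: p(x)·q(x) = -4*x^4 + 2*x^3 + 6*x^2 - x - 1.
∫_{-1}^{1} of each monomial x^k gives [2/(k+1) if k even, 0 if k odd]. Integrating term-by-term (or equivalently evaluating the antiderivative F(x) = -4*x^5/5 + x^4/2 + 2*x^3 - x^2/2 - x at the endpoints):
  F(1) − F(−1) = 1/5 − (-1/5) = 2/5.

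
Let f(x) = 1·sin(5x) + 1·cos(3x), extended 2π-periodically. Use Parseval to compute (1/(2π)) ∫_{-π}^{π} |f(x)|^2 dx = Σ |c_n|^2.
Σ |c_n|^2 = 1

Expand |f|^2 and use orthogonality of {sin(nx), cos(mx)} on [-π, π]:
  ∫_{-π}^{π} sin(nx)^2 dx = π, ∫ cos(mx)^2 dx = π, and cross terms integrate to 0.
So ∫_{-π}^{π} f(x)^2 dx = 1^2 · π + 1^2 · π = (1 + 1)π.
Divide by 2π: (1 + 1)/2 = 1.
By Parseval, this equals Σ |c_n|^2.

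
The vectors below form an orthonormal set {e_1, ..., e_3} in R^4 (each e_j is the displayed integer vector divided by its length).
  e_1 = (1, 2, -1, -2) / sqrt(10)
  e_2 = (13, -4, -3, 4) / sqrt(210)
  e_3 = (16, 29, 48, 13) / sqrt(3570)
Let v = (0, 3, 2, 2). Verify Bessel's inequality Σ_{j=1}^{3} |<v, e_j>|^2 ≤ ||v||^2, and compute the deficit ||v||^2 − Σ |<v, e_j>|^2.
Σ |<v, e_j>|^2 = 2161/170; ||v||^2 = 17; deficit = 729/170

Write each e_j = u_j / sqrt(<u_j, u_j>) where u_j is the displayed integer vector. Then <v, e_j> = <v, u_j> / sqrt(<u_j, u_j>), so |<v, e_j>|^2 = <v, u_j>^2 / <u_j, u_j>.
Coefficients: <v, e_1> = 0/sqrt(10), <v, e_2> = -10/sqrt(210), <v, e_3> = 209/sqrt(3570).
Square and sum: Σ |<v, e_j>|^2 = 2161/170.
Compute ||v||^2 = v·v = 17.
Deficit = 17 − 2161/170 = 729/170 ≥ 0, confirming Bessel's inequality. (The deficit equals ||v − Σ <v,e_j> e_j||^2, the squared distance from v to span{e_j}.)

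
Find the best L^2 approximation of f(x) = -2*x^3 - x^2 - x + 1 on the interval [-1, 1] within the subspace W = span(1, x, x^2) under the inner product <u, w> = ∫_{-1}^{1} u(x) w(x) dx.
g(x) = -x^2 - 11*x/5 + 1

The best approximation g ∈ W is the orthogonal projection of f onto W. Writing g = a_0 + a_1 x + a_2 x^2, the coefficients solve the normal equations G · a = b where
  G_{ij} = <φ_i, φ_j> and b_i = <f, φ_i>, with φ_0 = 1, φ_1 = x, φ_2 = x^2.
G =
  [2, 0, 2/3]
  [0, 2/3, 0]
  [2/3, 0, 2/5],
b = (4/3, -22/15, 4/15).
Solving gives a_0 = 1, a_1 = -11/5, a_2 = -1, so
  g(x) = -x^2 - 11*x/5 + 1.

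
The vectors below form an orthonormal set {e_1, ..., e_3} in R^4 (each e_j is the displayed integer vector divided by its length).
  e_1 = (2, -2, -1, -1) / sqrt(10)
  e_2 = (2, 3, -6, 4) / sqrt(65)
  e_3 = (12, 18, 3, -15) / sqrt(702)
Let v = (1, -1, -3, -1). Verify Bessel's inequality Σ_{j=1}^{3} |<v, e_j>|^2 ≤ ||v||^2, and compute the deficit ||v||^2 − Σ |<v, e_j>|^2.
Σ |<v, e_j>|^2 = 9; ||v||^2 = 12; deficit = 3

Write each e_j = u_j / sqrt(<u_j, u_j>) where u_j is the displayed integer vector. Then <v, e_j> = <v, u_j> / sqrt(<u_j, u_j>), so |<v, e_j>|^2 = <v, u_j>^2 / <u_j, u_j>.
Coefficients: <v, e_1> = 8/sqrt(10), <v, e_2> = 13/sqrt(65), <v, e_3> = 0/sqrt(702).
Square and sum: Σ |<v, e_j>|^2 = 9.
Compute ||v||^2 = v·v = 12.
Deficit = 12 − 9 = 3 ≥ 0, confirming Bessel's inequality. (The deficit equals ||v − Σ <v,e_j> e_j||^2, the squared distance from v to span{e_j}.)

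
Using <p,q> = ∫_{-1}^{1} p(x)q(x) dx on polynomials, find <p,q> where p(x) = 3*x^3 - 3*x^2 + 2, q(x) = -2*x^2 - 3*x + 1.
<p,q> = -28/15

Expand the product: p(x)·q(x) = -6*x^5 - 3*x^4 + 12*x^3 - 7*x^2 - 6*x + 2.
∫_{-1}^{1} of each monomial x^k gives [2/(k+1) if k even, 0 if k odd]. Integrating term-by-term (or equivalently evaluating the antiderivative F(x) = -x^6 - 3*x^5/5 + 3*x^4 - 7*x^3/3 - 3*x^2 + 2*x at the endpoints):
  F(1) − F(−1) = -29/15 − (-1/15) = -28/15.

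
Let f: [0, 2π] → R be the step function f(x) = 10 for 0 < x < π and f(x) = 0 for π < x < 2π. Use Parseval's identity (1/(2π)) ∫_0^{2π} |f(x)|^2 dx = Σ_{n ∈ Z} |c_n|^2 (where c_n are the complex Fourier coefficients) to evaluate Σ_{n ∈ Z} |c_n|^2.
Σ |c_n|^2 = 50

Parseval equates the L^2 energy of f (normalised by 1/(2π)) with the ℓ^2 sum of its Fourier coefficients: (1/(2π)) ∫_0^{2π} |f|^2 = Σ |c_n|^2.
Compute the left side: (1/(2π)) [∫_0^π 10^2 dx + ∫_π^{2π} 0^2 dx] = (1/(2π)) · (100π + 0π) = (100 + 0)/2 = 50.
So Σ_{n ∈ Z} |c_n|^2 = 50.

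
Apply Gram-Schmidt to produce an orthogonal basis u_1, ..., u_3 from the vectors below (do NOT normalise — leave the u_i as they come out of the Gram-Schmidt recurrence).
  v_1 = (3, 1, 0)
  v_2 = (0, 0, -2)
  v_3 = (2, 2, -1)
Orthogonal basis:
  u_1 = (3, 1, 0)
  u_2 = (0, 0, -2)
  u_3 = (-2/5, 6/5, 0)

Apply the Gram-Schmidt recurrence
  u_1 = v_1
  u_i = v_i − Σ_{j<i} ((v_i · u_j) / (u_j · u_j)) · u_j.

Step by step this gives:
  u_1 = (3, 1, 0)
  u_2 = (0, 0, -2)
  u_3 = (-2/5, 6/5, 0)

Orthogonality check:
  u_2 · u_1 = 0 (should be 0)
  u_3 · u_1 = 0 (should be 0)
  u_3 · u_2 = 0 (should be 0)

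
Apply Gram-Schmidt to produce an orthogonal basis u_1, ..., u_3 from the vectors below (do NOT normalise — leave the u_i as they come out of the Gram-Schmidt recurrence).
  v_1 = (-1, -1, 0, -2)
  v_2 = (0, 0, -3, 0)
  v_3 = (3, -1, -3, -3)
Orthogonal basis:
  u_1 = (-1, -1, 0, -2)
  u_2 = (0, 0, -3, 0)
  u_3 = (11/3, -1/3, 0, -5/3)

Apply the Gram-Schmidt recurrence
  u_1 = v_1
  u_i = v_i − Σ_{j<i} ((v_i · u_j) / (u_j · u_j)) · u_j.

Step by step this gives:
  u_1 = (-1, -1, 0, -2)
  u_2 = (0, 0, -3, 0)
  u_3 = (11/3, -1/3, 0, -5/3)

Orthogonality check:
  u_2 · u_1 = 0 (should be 0)
  u_3 · u_1 = 0 (should be 0)
  u_3 · u_2 = 0 (should be 0)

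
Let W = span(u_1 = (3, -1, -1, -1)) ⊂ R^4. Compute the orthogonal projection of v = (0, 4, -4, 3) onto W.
proj_W(v) = (-3/4, 1/4, 1/4, 1/4)

Set up U = [u_1 | ... | u_1] ∈ R^(4×1). The projector onto W = col(U) is P = U (U^T U)^(-1) U^T.
Compute U^T U =
  [12],
and U^T v = (-3).
Solve U^T U · c = U^T v for the coefficients: c = (-1/4). The projection is proj_W(v) = U c.
Check: (v - proj_W(v)) · u_1 = 0  (should be 0).
Result: proj_W(v) = (-3/4, 1/4, 1/4, 1/4).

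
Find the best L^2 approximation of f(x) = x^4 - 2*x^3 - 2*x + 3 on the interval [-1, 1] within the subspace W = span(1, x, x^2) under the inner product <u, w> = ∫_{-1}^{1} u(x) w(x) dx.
g(x) = 6*x^2/7 - 16*x/5 + 102/35

The best approximation g ∈ W is the orthogonal projection of f onto W. Writing g = a_0 + a_1 x + a_2 x^2, the coefficients solve the normal equations G · a = b where
  G_{ij} = <φ_i, φ_j> and b_i = <f, φ_i>, with φ_0 = 1, φ_1 = x, φ_2 = x^2.
G =
  [2, 0, 2/3]
  [0, 2/3, 0]
  [2/3, 0, 2/5],
b = (32/5, -32/15, 16/7).
Solving gives a_0 = 102/35, a_1 = -16/5, a_2 = 6/7, so
  g(x) = 6*x^2/7 - 16*x/5 + 102/35.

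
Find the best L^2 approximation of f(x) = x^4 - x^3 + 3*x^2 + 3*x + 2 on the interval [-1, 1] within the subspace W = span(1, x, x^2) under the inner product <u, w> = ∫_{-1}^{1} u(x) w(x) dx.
g(x) = 27*x^2/7 + 12*x/5 + 67/35

The best approximation g ∈ W is the orthogonal projection of f onto W. Writing g = a_0 + a_1 x + a_2 x^2, the coefficients solve the normal equations G · a = b where
  G_{ij} = <φ_i, φ_j> and b_i = <f, φ_i>, with φ_0 = 1, φ_1 = x, φ_2 = x^2.
G =
  [2, 0, 2/3]
  [0, 2/3, 0]
  [2/3, 0, 2/5],
b = (32/5, 8/5, 296/105).
Solving gives a_0 = 67/35, a_1 = 12/5, a_2 = 27/7, so
  g(x) = 27*x^2/7 + 12*x/5 + 67/35.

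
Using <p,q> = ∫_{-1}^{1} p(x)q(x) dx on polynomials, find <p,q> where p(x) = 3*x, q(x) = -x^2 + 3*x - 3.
<p,q> = 6

Expand the product: p(x)·q(x) = -3*x^3 + 9*x^2 - 9*x.
∫_{-1}^{1} of each monomial x^k gives [2/(k+1) if k even, 0 if k odd]. Integrating term-by-term (or equivalently evaluating the antiderivative F(x) = -3*x^4/4 + 3*x^3 - 9*x^2/2 at the endpoints):
  F(1) − F(−1) = -9/4 − (-33/4) = 6.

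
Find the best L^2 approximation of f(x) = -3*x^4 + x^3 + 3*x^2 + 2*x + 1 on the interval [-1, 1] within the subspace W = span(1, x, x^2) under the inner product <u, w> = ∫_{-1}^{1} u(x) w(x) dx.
g(x) = 3*x^2/7 + 13*x/5 + 44/35

The best approximation g ∈ W is the orthogonal projection of f onto W. Writing g = a_0 + a_1 x + a_2 x^2, the coefficients solve the normal equations G · a = b where
  G_{ij} = <φ_i, φ_j> and b_i = <f, φ_i>, with φ_0 = 1, φ_1 = x, φ_2 = x^2.
G =
  [2, 0, 2/3]
  [0, 2/3, 0]
  [2/3, 0, 2/5],
b = (14/5, 26/15, 106/105).
Solving gives a_0 = 44/35, a_1 = 13/5, a_2 = 3/7, so
  g(x) = 3*x^2/7 + 13*x/5 + 44/35.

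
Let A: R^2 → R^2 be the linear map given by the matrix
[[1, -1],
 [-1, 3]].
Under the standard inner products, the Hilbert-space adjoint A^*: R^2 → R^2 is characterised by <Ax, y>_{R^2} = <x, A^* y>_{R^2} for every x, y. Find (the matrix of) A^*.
A^* = A^T =
[[1, -1],
 [-1, 3]]

For real matrices with standard dot products, the defining identity <Ax, y> = <x, A^* y> gives (Ax)^T y = x^T (A^*) y, i.e. x^T A^T y = x^T (A^*) y. Since this holds for all x, y, we must have A^* = A^T. Therefore
A^* =
[[1, -1],
 [-1, 3]].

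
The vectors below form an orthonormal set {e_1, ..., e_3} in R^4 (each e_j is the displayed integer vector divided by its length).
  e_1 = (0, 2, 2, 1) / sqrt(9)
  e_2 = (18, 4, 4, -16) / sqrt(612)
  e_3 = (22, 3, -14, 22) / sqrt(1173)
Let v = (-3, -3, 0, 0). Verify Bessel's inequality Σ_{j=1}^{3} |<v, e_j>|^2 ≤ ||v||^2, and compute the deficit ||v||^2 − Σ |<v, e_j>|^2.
Σ |<v, e_j>|^2 = 366/23; ||v||^2 = 18; deficit = 48/23

Write each e_j = u_j / sqrt(<u_j, u_j>) where u_j is the displayed integer vector. Then <v, e_j> = <v, u_j> / sqrt(<u_j, u_j>), so |<v, e_j>|^2 = <v, u_j>^2 / <u_j, u_j>.
Coefficients: <v, e_1> = -6/sqrt(9), <v, e_2> = -66/sqrt(612), <v, e_3> = -75/sqrt(1173).
Square and sum: Σ |<v, e_j>|^2 = 366/23.
Compute ||v||^2 = v·v = 18.
Deficit = 18 − 366/23 = 48/23 ≥ 0, confirming Bessel's inequality. (The deficit equals ||v − Σ <v,e_j> e_j||^2, the squared distance from v to span{e_j}.)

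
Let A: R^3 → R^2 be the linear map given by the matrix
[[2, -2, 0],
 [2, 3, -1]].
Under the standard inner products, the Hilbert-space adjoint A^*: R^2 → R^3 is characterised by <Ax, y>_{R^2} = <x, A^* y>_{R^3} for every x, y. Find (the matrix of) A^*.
A^* = A^T =
[[2, 2],
 [-2, 3],
 [0, -1]]

For real matrices with standard dot products, the defining identity <Ax, y> = <x, A^* y> gives (Ax)^T y = x^T (A^*) y, i.e. x^T A^T y = x^T (A^*) y. Since this holds for all x, y, we must have A^* = A^T. Therefore
A^* =
[[2, 2],
 [-2, 3],
 [0, -1]].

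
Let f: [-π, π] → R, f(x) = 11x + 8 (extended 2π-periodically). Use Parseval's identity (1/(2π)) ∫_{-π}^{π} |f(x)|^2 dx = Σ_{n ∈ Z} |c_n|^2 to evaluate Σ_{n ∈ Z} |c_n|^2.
Σ |c_n|^2 = 121π^2/3 + 64

Expand and integrate term by term over [-π, π]:
  ∫ (11x)^2 dx = 121·(2π^3/3); ∫ 2·11·(8)·x dx = 0 (odd integrand); ∫ 8^2 dx = 64·2π.
So (1/(2π)) ∫_{-π}^{π} (11x + 8)^2 dx = 121π^2/3 + 64 = 121π^2/3 + 64.
Parseval ⇒ Σ |c_n|^2 = 121π^2/3 + 64.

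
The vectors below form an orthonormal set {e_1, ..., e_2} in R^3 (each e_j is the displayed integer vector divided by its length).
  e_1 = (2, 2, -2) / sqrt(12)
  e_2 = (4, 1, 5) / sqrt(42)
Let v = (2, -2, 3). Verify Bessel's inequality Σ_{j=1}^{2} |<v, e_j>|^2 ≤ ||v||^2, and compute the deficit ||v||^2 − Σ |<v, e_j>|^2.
Σ |<v, e_j>|^2 = 27/2; ||v||^2 = 17; deficit = 7/2

Write each e_j = u_j / sqrt(<u_j, u_j>) where u_j is the displayed integer vector. Then <v, e_j> = <v, u_j> / sqrt(<u_j, u_j>), so |<v, e_j>|^2 = <v, u_j>^2 / <u_j, u_j>.
Coefficients: <v, e_1> = -6/sqrt(12), <v, e_2> = 21/sqrt(42).
Square and sum: Σ |<v, e_j>|^2 = 27/2.
Compute ||v||^2 = v·v = 17.
Deficit = 17 − 27/2 = 7/2 ≥ 0, confirming Bessel's inequality. (The deficit equals ||v − Σ <v,e_j> e_j||^2, the squared distance from v to span{e_j}.)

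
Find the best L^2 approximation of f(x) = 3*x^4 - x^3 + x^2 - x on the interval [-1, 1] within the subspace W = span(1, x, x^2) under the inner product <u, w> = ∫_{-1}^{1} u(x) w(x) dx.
g(x) = 25*x^2/7 - 8*x/5 - 9/35

The best approximation g ∈ W is the orthogonal projection of f onto W. Writing g = a_0 + a_1 x + a_2 x^2, the coefficients solve the normal equations G · a = b where
  G_{ij} = <φ_i, φ_j> and b_i = <f, φ_i>, with φ_0 = 1, φ_1 = x, φ_2 = x^2.
G =
  [2, 0, 2/3]
  [0, 2/3, 0]
  [2/3, 0, 2/5],
b = (28/15, -16/15, 44/35).
Solving gives a_0 = -9/35, a_1 = -8/5, a_2 = 25/7, so
  g(x) = 25*x^2/7 - 8*x/5 - 9/35.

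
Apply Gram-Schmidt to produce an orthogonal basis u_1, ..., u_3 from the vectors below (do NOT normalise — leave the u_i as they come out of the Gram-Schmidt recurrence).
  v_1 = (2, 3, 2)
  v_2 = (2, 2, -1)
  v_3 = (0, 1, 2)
Orthogonal basis:
  u_1 = (2, 3, 2)
  u_2 = (18/17, 10/17, -33/17)
  u_3 = (-14/89, 12/89, -4/89)

Apply the Gram-Schmidt recurrence
  u_1 = v_1
  u_i = v_i − Σ_{j<i} ((v_i · u_j) / (u_j · u_j)) · u_j.

Step by step this gives:
  u_1 = (2, 3, 2)
  u_2 = (18/17, 10/17, -33/17)
  u_3 = (-14/89, 12/89, -4/89)

Orthogonality check:
  u_2 · u_1 = 0 (should be 0)
  u_3 · u_1 = 0 (should be 0)
  u_3 · u_2 = 0 (should be 0)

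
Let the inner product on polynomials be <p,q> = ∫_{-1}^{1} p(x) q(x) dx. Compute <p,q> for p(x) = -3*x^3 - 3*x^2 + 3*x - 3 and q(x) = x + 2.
<p,q> = -76/5

Expand the product: p(x)·q(x) = -3*x^4 - 9*x^3 - 3*x^2 + 3*x - 6.
∫_{-1}^{1} of each monomial x^k gives [2/(k+1) if k even, 0 if k odd]. Integrating term-by-term (or equivalently evaluating the antiderivative F(x) = -3*x^5/5 - 9*x^4/4 - x^3 + 3*x^2/2 - 6*x at the endpoints):
  F(1) − F(−1) = -167/20 − (137/20) = -76/5.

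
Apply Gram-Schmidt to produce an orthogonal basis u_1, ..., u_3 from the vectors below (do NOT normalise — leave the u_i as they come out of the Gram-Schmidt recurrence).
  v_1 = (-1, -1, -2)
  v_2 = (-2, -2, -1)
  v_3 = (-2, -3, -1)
Orthogonal basis:
  u_1 = (-1, -1, -2)
  u_2 = (-1, -1, 1)
  u_3 = (1/2, -1/2, 0)

Apply the Gram-Schmidt recurrence
  u_1 = v_1
  u_i = v_i − Σ_{j<i} ((v_i · u_j) / (u_j · u_j)) · u_j.

Step by step this gives:
  u_1 = (-1, -1, -2)
  u_2 = (-1, -1, 1)
  u_3 = (1/2, -1/2, 0)

Orthogonality check:
  u_2 · u_1 = 0 (should be 0)
  u_3 · u_1 = 0 (should be 0)
  u_3 · u_2 = 0 (should be 0)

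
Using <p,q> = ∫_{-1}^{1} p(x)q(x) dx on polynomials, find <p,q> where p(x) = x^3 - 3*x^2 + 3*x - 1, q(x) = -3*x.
<p,q> = -36/5

Expand the product: p(x)·q(x) = -3*x^4 + 9*x^3 - 9*x^2 + 3*x.
∫_{-1}^{1} of each monomial x^k gives [2/(k+1) if k even, 0 if k odd]. Integrating term-by-term (or equivalently evaluating the antiderivative F(x) = -3*x^5/5 + 9*x^4/4 - 3*x^3 + 3*x^2/2 at the endpoints):
  F(1) − F(−1) = 3/20 − (147/20) = -36/5.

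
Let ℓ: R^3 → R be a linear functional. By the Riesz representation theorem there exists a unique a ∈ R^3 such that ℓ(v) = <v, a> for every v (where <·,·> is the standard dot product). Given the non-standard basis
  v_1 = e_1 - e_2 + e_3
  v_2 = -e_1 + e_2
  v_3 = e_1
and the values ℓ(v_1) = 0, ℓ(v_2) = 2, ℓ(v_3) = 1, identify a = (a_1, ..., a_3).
a = (1, 3, 2)

Write a = (a_1, ..., a_3) in the standard basis. For each basis vector v_i, ℓ(v_i) = <v_i, a> is a linear equation in the a_j's. Collect the n equations into a matrix system V a = ℓ, where row i of V is v_i (expressed in the standard basis). Since V is invertible (lower-triangular with 1s on the diagonal, up to permutation), solve by back-substitution:
  V =
[[1, -1, 1],
 [-1, 1, 0],
 [1, 0, 0]]
  V a = (0, 2, 1)
Solving gives a = (1, 3, 2).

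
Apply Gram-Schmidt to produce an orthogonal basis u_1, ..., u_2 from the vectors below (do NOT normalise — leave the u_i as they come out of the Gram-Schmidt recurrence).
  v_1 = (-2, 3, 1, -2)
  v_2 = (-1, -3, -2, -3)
Orthogonal basis:
  u_1 = (-2, 3, 1, -2)
  u_2 = (-4/3, -5/2, -11/6, -10/3)

Apply the Gram-Schmidt recurrence
  u_1 = v_1
  u_i = v_i − Σ_{j<i} ((v_i · u_j) / (u_j · u_j)) · u_j.

Step by step this gives:
  u_1 = (-2, 3, 1, -2)
  u_2 = (-4/3, -5/2, -11/6, -10/3)

Orthogonality check:
  u_2 · u_1 = 0 (should be 0)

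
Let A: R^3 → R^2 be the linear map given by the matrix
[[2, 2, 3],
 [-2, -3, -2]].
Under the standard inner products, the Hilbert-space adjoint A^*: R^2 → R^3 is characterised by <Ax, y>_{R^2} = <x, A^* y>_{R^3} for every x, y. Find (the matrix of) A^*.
A^* = A^T =
[[2, -2],
 [2, -3],
 [3, -2]]

For real matrices with standard dot products, the defining identity <Ax, y> = <x, A^* y> gives (Ax)^T y = x^T (A^*) y, i.e. x^T A^T y = x^T (A^*) y. Since this holds for all x, y, we must have A^* = A^T. Therefore
A^* =
[[2, -2],
 [2, -3],
 [3, -2]].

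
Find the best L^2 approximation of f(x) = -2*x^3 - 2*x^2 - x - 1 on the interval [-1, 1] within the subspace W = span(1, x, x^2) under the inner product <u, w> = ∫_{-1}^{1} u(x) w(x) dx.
g(x) = -2*x^2 - 11*x/5 - 1

The best approximation g ∈ W is the orthogonal projection of f onto W. Writing g = a_0 + a_1 x + a_2 x^2, the coefficients solve the normal equations G · a = b where
  G_{ij} = <φ_i, φ_j> and b_i = <f, φ_i>, with φ_0 = 1, φ_1 = x, φ_2 = x^2.
G =
  [2, 0, 2/3]
  [0, 2/3, 0]
  [2/3, 0, 2/5],
b = (-10/3, -22/15, -22/15).
Solving gives a_0 = -1, a_1 = -11/5, a_2 = -2, so
  g(x) = -2*x^2 - 11*x/5 - 1.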